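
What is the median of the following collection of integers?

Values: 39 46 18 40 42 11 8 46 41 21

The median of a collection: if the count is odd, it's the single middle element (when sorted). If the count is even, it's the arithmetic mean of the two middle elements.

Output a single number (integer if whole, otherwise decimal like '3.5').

Step 1: insert 39 -> lo=[39] (size 1, max 39) hi=[] (size 0) -> median=39
Step 2: insert 46 -> lo=[39] (size 1, max 39) hi=[46] (size 1, min 46) -> median=42.5
Step 3: insert 18 -> lo=[18, 39] (size 2, max 39) hi=[46] (size 1, min 46) -> median=39
Step 4: insert 40 -> lo=[18, 39] (size 2, max 39) hi=[40, 46] (size 2, min 40) -> median=39.5
Step 5: insert 42 -> lo=[18, 39, 40] (size 3, max 40) hi=[42, 46] (size 2, min 42) -> median=40
Step 6: insert 11 -> lo=[11, 18, 39] (size 3, max 39) hi=[40, 42, 46] (size 3, min 40) -> median=39.5
Step 7: insert 8 -> lo=[8, 11, 18, 39] (size 4, max 39) hi=[40, 42, 46] (size 3, min 40) -> median=39
Step 8: insert 46 -> lo=[8, 11, 18, 39] (size 4, max 39) hi=[40, 42, 46, 46] (size 4, min 40) -> median=39.5
Step 9: insert 41 -> lo=[8, 11, 18, 39, 40] (size 5, max 40) hi=[41, 42, 46, 46] (size 4, min 41) -> median=40
Step 10: insert 21 -> lo=[8, 11, 18, 21, 39] (size 5, max 39) hi=[40, 41, 42, 46, 46] (size 5, min 40) -> median=39.5

Answer: 39.5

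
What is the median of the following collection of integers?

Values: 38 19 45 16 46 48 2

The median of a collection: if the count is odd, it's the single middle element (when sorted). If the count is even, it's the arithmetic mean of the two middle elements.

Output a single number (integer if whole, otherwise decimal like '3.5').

Step 1: insert 38 -> lo=[38] (size 1, max 38) hi=[] (size 0) -> median=38
Step 2: insert 19 -> lo=[19] (size 1, max 19) hi=[38] (size 1, min 38) -> median=28.5
Step 3: insert 45 -> lo=[19, 38] (size 2, max 38) hi=[45] (size 1, min 45) -> median=38
Step 4: insert 16 -> lo=[16, 19] (size 2, max 19) hi=[38, 45] (size 2, min 38) -> median=28.5
Step 5: insert 46 -> lo=[16, 19, 38] (size 3, max 38) hi=[45, 46] (size 2, min 45) -> median=38
Step 6: insert 48 -> lo=[16, 19, 38] (size 3, max 38) hi=[45, 46, 48] (size 3, min 45) -> median=41.5
Step 7: insert 2 -> lo=[2, 16, 19, 38] (size 4, max 38) hi=[45, 46, 48] (size 3, min 45) -> median=38

Answer: 38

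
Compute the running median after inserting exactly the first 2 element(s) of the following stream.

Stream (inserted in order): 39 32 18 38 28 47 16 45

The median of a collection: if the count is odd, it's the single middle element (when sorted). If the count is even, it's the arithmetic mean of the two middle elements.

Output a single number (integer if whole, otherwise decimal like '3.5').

Answer: 35.5

Derivation:
Step 1: insert 39 -> lo=[39] (size 1, max 39) hi=[] (size 0) -> median=39
Step 2: insert 32 -> lo=[32] (size 1, max 32) hi=[39] (size 1, min 39) -> median=35.5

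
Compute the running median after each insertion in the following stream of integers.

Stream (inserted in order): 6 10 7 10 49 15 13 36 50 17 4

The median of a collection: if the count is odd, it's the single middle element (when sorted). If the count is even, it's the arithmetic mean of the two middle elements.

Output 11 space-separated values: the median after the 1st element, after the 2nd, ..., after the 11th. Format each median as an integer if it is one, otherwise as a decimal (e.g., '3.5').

Answer: 6 8 7 8.5 10 10 10 11.5 13 14 13

Derivation:
Step 1: insert 6 -> lo=[6] (size 1, max 6) hi=[] (size 0) -> median=6
Step 2: insert 10 -> lo=[6] (size 1, max 6) hi=[10] (size 1, min 10) -> median=8
Step 3: insert 7 -> lo=[6, 7] (size 2, max 7) hi=[10] (size 1, min 10) -> median=7
Step 4: insert 10 -> lo=[6, 7] (size 2, max 7) hi=[10, 10] (size 2, min 10) -> median=8.5
Step 5: insert 49 -> lo=[6, 7, 10] (size 3, max 10) hi=[10, 49] (size 2, min 10) -> median=10
Step 6: insert 15 -> lo=[6, 7, 10] (size 3, max 10) hi=[10, 15, 49] (size 3, min 10) -> median=10
Step 7: insert 13 -> lo=[6, 7, 10, 10] (size 4, max 10) hi=[13, 15, 49] (size 3, min 13) -> median=10
Step 8: insert 36 -> lo=[6, 7, 10, 10] (size 4, max 10) hi=[13, 15, 36, 49] (size 4, min 13) -> median=11.5
Step 9: insert 50 -> lo=[6, 7, 10, 10, 13] (size 5, max 13) hi=[15, 36, 49, 50] (size 4, min 15) -> median=13
Step 10: insert 17 -> lo=[6, 7, 10, 10, 13] (size 5, max 13) hi=[15, 17, 36, 49, 50] (size 5, min 15) -> median=14
Step 11: insert 4 -> lo=[4, 6, 7, 10, 10, 13] (size 6, max 13) hi=[15, 17, 36, 49, 50] (size 5, min 15) -> median=13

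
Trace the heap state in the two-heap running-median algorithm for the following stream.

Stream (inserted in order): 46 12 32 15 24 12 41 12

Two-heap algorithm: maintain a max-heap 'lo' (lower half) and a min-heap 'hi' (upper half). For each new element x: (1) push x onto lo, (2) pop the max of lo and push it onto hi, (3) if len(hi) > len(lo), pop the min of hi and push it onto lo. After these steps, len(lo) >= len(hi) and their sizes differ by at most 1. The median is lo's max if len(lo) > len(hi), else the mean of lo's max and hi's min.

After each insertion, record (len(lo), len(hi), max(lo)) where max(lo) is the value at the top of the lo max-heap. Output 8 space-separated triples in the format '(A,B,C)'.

Step 1: insert 46 -> lo=[46] hi=[] -> (len(lo)=1, len(hi)=0, max(lo)=46)
Step 2: insert 12 -> lo=[12] hi=[46] -> (len(lo)=1, len(hi)=1, max(lo)=12)
Step 3: insert 32 -> lo=[12, 32] hi=[46] -> (len(lo)=2, len(hi)=1, max(lo)=32)
Step 4: insert 15 -> lo=[12, 15] hi=[32, 46] -> (len(lo)=2, len(hi)=2, max(lo)=15)
Step 5: insert 24 -> lo=[12, 15, 24] hi=[32, 46] -> (len(lo)=3, len(hi)=2, max(lo)=24)
Step 6: insert 12 -> lo=[12, 12, 15] hi=[24, 32, 46] -> (len(lo)=3, len(hi)=3, max(lo)=15)
Step 7: insert 41 -> lo=[12, 12, 15, 24] hi=[32, 41, 46] -> (len(lo)=4, len(hi)=3, max(lo)=24)
Step 8: insert 12 -> lo=[12, 12, 12, 15] hi=[24, 32, 41, 46] -> (len(lo)=4, len(hi)=4, max(lo)=15)

Answer: (1,0,46) (1,1,12) (2,1,32) (2,2,15) (3,2,24) (3,3,15) (4,3,24) (4,4,15)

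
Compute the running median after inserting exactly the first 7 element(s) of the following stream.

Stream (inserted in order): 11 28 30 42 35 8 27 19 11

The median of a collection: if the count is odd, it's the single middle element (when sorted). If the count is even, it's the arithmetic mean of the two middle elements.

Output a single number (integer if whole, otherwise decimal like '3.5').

Answer: 28

Derivation:
Step 1: insert 11 -> lo=[11] (size 1, max 11) hi=[] (size 0) -> median=11
Step 2: insert 28 -> lo=[11] (size 1, max 11) hi=[28] (size 1, min 28) -> median=19.5
Step 3: insert 30 -> lo=[11, 28] (size 2, max 28) hi=[30] (size 1, min 30) -> median=28
Step 4: insert 42 -> lo=[11, 28] (size 2, max 28) hi=[30, 42] (size 2, min 30) -> median=29
Step 5: insert 35 -> lo=[11, 28, 30] (size 3, max 30) hi=[35, 42] (size 2, min 35) -> median=30
Step 6: insert 8 -> lo=[8, 11, 28] (size 3, max 28) hi=[30, 35, 42] (size 3, min 30) -> median=29
Step 7: insert 27 -> lo=[8, 11, 27, 28] (size 4, max 28) hi=[30, 35, 42] (size 3, min 30) -> median=28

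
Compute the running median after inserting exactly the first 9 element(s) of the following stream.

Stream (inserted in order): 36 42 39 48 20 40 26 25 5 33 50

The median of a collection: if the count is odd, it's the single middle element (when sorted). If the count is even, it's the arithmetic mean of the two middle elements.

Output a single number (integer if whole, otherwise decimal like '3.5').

Answer: 36

Derivation:
Step 1: insert 36 -> lo=[36] (size 1, max 36) hi=[] (size 0) -> median=36
Step 2: insert 42 -> lo=[36] (size 1, max 36) hi=[42] (size 1, min 42) -> median=39
Step 3: insert 39 -> lo=[36, 39] (size 2, max 39) hi=[42] (size 1, min 42) -> median=39
Step 4: insert 48 -> lo=[36, 39] (size 2, max 39) hi=[42, 48] (size 2, min 42) -> median=40.5
Step 5: insert 20 -> lo=[20, 36, 39] (size 3, max 39) hi=[42, 48] (size 2, min 42) -> median=39
Step 6: insert 40 -> lo=[20, 36, 39] (size 3, max 39) hi=[40, 42, 48] (size 3, min 40) -> median=39.5
Step 7: insert 26 -> lo=[20, 26, 36, 39] (size 4, max 39) hi=[40, 42, 48] (size 3, min 40) -> median=39
Step 8: insert 25 -> lo=[20, 25, 26, 36] (size 4, max 36) hi=[39, 40, 42, 48] (size 4, min 39) -> median=37.5
Step 9: insert 5 -> lo=[5, 20, 25, 26, 36] (size 5, max 36) hi=[39, 40, 42, 48] (size 4, min 39) -> median=36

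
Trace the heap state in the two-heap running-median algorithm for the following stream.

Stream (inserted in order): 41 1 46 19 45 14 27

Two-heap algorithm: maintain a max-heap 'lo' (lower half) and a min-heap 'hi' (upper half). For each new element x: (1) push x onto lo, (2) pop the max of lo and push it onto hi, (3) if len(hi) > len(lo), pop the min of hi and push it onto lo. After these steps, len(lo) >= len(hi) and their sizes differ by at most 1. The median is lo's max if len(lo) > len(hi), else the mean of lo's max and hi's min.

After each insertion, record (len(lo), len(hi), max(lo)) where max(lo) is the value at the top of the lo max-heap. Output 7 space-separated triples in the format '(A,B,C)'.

Answer: (1,0,41) (1,1,1) (2,1,41) (2,2,19) (3,2,41) (3,3,19) (4,3,27)

Derivation:
Step 1: insert 41 -> lo=[41] hi=[] -> (len(lo)=1, len(hi)=0, max(lo)=41)
Step 2: insert 1 -> lo=[1] hi=[41] -> (len(lo)=1, len(hi)=1, max(lo)=1)
Step 3: insert 46 -> lo=[1, 41] hi=[46] -> (len(lo)=2, len(hi)=1, max(lo)=41)
Step 4: insert 19 -> lo=[1, 19] hi=[41, 46] -> (len(lo)=2, len(hi)=2, max(lo)=19)
Step 5: insert 45 -> lo=[1, 19, 41] hi=[45, 46] -> (len(lo)=3, len(hi)=2, max(lo)=41)
Step 6: insert 14 -> lo=[1, 14, 19] hi=[41, 45, 46] -> (len(lo)=3, len(hi)=3, max(lo)=19)
Step 7: insert 27 -> lo=[1, 14, 19, 27] hi=[41, 45, 46] -> (len(lo)=4, len(hi)=3, max(lo)=27)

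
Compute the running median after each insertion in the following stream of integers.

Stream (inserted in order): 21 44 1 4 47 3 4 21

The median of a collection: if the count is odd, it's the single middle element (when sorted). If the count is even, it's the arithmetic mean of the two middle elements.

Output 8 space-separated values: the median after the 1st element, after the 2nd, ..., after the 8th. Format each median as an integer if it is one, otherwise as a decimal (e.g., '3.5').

Step 1: insert 21 -> lo=[21] (size 1, max 21) hi=[] (size 0) -> median=21
Step 2: insert 44 -> lo=[21] (size 1, max 21) hi=[44] (size 1, min 44) -> median=32.5
Step 3: insert 1 -> lo=[1, 21] (size 2, max 21) hi=[44] (size 1, min 44) -> median=21
Step 4: insert 4 -> lo=[1, 4] (size 2, max 4) hi=[21, 44] (size 2, min 21) -> median=12.5
Step 5: insert 47 -> lo=[1, 4, 21] (size 3, max 21) hi=[44, 47] (size 2, min 44) -> median=21
Step 6: insert 3 -> lo=[1, 3, 4] (size 3, max 4) hi=[21, 44, 47] (size 3, min 21) -> median=12.5
Step 7: insert 4 -> lo=[1, 3, 4, 4] (size 4, max 4) hi=[21, 44, 47] (size 3, min 21) -> median=4
Step 8: insert 21 -> lo=[1, 3, 4, 4] (size 4, max 4) hi=[21, 21, 44, 47] (size 4, min 21) -> median=12.5

Answer: 21 32.5 21 12.5 21 12.5 4 12.5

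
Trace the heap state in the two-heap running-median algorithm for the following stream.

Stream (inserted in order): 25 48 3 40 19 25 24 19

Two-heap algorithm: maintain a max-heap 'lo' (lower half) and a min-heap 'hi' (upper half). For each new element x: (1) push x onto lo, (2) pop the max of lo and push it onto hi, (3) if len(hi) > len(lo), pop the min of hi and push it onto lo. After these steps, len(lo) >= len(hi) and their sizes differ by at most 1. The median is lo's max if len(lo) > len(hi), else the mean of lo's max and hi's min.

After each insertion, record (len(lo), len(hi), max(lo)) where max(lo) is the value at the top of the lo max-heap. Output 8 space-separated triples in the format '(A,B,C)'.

Answer: (1,0,25) (1,1,25) (2,1,25) (2,2,25) (3,2,25) (3,3,25) (4,3,25) (4,4,24)

Derivation:
Step 1: insert 25 -> lo=[25] hi=[] -> (len(lo)=1, len(hi)=0, max(lo)=25)
Step 2: insert 48 -> lo=[25] hi=[48] -> (len(lo)=1, len(hi)=1, max(lo)=25)
Step 3: insert 3 -> lo=[3, 25] hi=[48] -> (len(lo)=2, len(hi)=1, max(lo)=25)
Step 4: insert 40 -> lo=[3, 25] hi=[40, 48] -> (len(lo)=2, len(hi)=2, max(lo)=25)
Step 5: insert 19 -> lo=[3, 19, 25] hi=[40, 48] -> (len(lo)=3, len(hi)=2, max(lo)=25)
Step 6: insert 25 -> lo=[3, 19, 25] hi=[25, 40, 48] -> (len(lo)=3, len(hi)=3, max(lo)=25)
Step 7: insert 24 -> lo=[3, 19, 24, 25] hi=[25, 40, 48] -> (len(lo)=4, len(hi)=3, max(lo)=25)
Step 8: insert 19 -> lo=[3, 19, 19, 24] hi=[25, 25, 40, 48] -> (len(lo)=4, len(hi)=4, max(lo)=24)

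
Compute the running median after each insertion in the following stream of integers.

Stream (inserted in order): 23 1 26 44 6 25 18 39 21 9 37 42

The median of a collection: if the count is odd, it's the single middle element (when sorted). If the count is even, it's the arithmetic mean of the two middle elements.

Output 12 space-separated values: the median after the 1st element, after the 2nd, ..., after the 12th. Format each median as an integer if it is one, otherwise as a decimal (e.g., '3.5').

Answer: 23 12 23 24.5 23 24 23 24 23 22 23 24

Derivation:
Step 1: insert 23 -> lo=[23] (size 1, max 23) hi=[] (size 0) -> median=23
Step 2: insert 1 -> lo=[1] (size 1, max 1) hi=[23] (size 1, min 23) -> median=12
Step 3: insert 26 -> lo=[1, 23] (size 2, max 23) hi=[26] (size 1, min 26) -> median=23
Step 4: insert 44 -> lo=[1, 23] (size 2, max 23) hi=[26, 44] (size 2, min 26) -> median=24.5
Step 5: insert 6 -> lo=[1, 6, 23] (size 3, max 23) hi=[26, 44] (size 2, min 26) -> median=23
Step 6: insert 25 -> lo=[1, 6, 23] (size 3, max 23) hi=[25, 26, 44] (size 3, min 25) -> median=24
Step 7: insert 18 -> lo=[1, 6, 18, 23] (size 4, max 23) hi=[25, 26, 44] (size 3, min 25) -> median=23
Step 8: insert 39 -> lo=[1, 6, 18, 23] (size 4, max 23) hi=[25, 26, 39, 44] (size 4, min 25) -> median=24
Step 9: insert 21 -> lo=[1, 6, 18, 21, 23] (size 5, max 23) hi=[25, 26, 39, 44] (size 4, min 25) -> median=23
Step 10: insert 9 -> lo=[1, 6, 9, 18, 21] (size 5, max 21) hi=[23, 25, 26, 39, 44] (size 5, min 23) -> median=22
Step 11: insert 37 -> lo=[1, 6, 9, 18, 21, 23] (size 6, max 23) hi=[25, 26, 37, 39, 44] (size 5, min 25) -> median=23
Step 12: insert 42 -> lo=[1, 6, 9, 18, 21, 23] (size 6, max 23) hi=[25, 26, 37, 39, 42, 44] (size 6, min 25) -> median=24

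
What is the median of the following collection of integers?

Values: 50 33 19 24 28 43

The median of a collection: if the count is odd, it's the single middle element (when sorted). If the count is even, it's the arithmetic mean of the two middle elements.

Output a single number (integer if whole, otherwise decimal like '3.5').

Step 1: insert 50 -> lo=[50] (size 1, max 50) hi=[] (size 0) -> median=50
Step 2: insert 33 -> lo=[33] (size 1, max 33) hi=[50] (size 1, min 50) -> median=41.5
Step 3: insert 19 -> lo=[19, 33] (size 2, max 33) hi=[50] (size 1, min 50) -> median=33
Step 4: insert 24 -> lo=[19, 24] (size 2, max 24) hi=[33, 50] (size 2, min 33) -> median=28.5
Step 5: insert 28 -> lo=[19, 24, 28] (size 3, max 28) hi=[33, 50] (size 2, min 33) -> median=28
Step 6: insert 43 -> lo=[19, 24, 28] (size 3, max 28) hi=[33, 43, 50] (size 3, min 33) -> median=30.5

Answer: 30.5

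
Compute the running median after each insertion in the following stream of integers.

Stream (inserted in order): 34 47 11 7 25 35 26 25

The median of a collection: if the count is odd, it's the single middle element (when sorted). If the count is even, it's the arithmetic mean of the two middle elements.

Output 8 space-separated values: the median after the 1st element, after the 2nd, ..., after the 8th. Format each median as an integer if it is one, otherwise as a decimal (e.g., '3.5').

Answer: 34 40.5 34 22.5 25 29.5 26 25.5

Derivation:
Step 1: insert 34 -> lo=[34] (size 1, max 34) hi=[] (size 0) -> median=34
Step 2: insert 47 -> lo=[34] (size 1, max 34) hi=[47] (size 1, min 47) -> median=40.5
Step 3: insert 11 -> lo=[11, 34] (size 2, max 34) hi=[47] (size 1, min 47) -> median=34
Step 4: insert 7 -> lo=[7, 11] (size 2, max 11) hi=[34, 47] (size 2, min 34) -> median=22.5
Step 5: insert 25 -> lo=[7, 11, 25] (size 3, max 25) hi=[34, 47] (size 2, min 34) -> median=25
Step 6: insert 35 -> lo=[7, 11, 25] (size 3, max 25) hi=[34, 35, 47] (size 3, min 34) -> median=29.5
Step 7: insert 26 -> lo=[7, 11, 25, 26] (size 4, max 26) hi=[34, 35, 47] (size 3, min 34) -> median=26
Step 8: insert 25 -> lo=[7, 11, 25, 25] (size 4, max 25) hi=[26, 34, 35, 47] (size 4, min 26) -> median=25.5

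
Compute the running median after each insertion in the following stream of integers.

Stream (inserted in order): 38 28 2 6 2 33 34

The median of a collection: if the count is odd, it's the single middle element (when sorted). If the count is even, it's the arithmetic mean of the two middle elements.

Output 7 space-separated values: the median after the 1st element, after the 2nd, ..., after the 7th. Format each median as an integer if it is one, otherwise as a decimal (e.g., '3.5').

Step 1: insert 38 -> lo=[38] (size 1, max 38) hi=[] (size 0) -> median=38
Step 2: insert 28 -> lo=[28] (size 1, max 28) hi=[38] (size 1, min 38) -> median=33
Step 3: insert 2 -> lo=[2, 28] (size 2, max 28) hi=[38] (size 1, min 38) -> median=28
Step 4: insert 6 -> lo=[2, 6] (size 2, max 6) hi=[28, 38] (size 2, min 28) -> median=17
Step 5: insert 2 -> lo=[2, 2, 6] (size 3, max 6) hi=[28, 38] (size 2, min 28) -> median=6
Step 6: insert 33 -> lo=[2, 2, 6] (size 3, max 6) hi=[28, 33, 38] (size 3, min 28) -> median=17
Step 7: insert 34 -> lo=[2, 2, 6, 28] (size 4, max 28) hi=[33, 34, 38] (size 3, min 33) -> median=28

Answer: 38 33 28 17 6 17 28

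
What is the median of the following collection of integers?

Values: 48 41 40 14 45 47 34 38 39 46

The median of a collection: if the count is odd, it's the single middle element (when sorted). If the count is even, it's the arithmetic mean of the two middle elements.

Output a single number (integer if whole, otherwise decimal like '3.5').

Step 1: insert 48 -> lo=[48] (size 1, max 48) hi=[] (size 0) -> median=48
Step 2: insert 41 -> lo=[41] (size 1, max 41) hi=[48] (size 1, min 48) -> median=44.5
Step 3: insert 40 -> lo=[40, 41] (size 2, max 41) hi=[48] (size 1, min 48) -> median=41
Step 4: insert 14 -> lo=[14, 40] (size 2, max 40) hi=[41, 48] (size 2, min 41) -> median=40.5
Step 5: insert 45 -> lo=[14, 40, 41] (size 3, max 41) hi=[45, 48] (size 2, min 45) -> median=41
Step 6: insert 47 -> lo=[14, 40, 41] (size 3, max 41) hi=[45, 47, 48] (size 3, min 45) -> median=43
Step 7: insert 34 -> lo=[14, 34, 40, 41] (size 4, max 41) hi=[45, 47, 48] (size 3, min 45) -> median=41
Step 8: insert 38 -> lo=[14, 34, 38, 40] (size 4, max 40) hi=[41, 45, 47, 48] (size 4, min 41) -> median=40.5
Step 9: insert 39 -> lo=[14, 34, 38, 39, 40] (size 5, max 40) hi=[41, 45, 47, 48] (size 4, min 41) -> median=40
Step 10: insert 46 -> lo=[14, 34, 38, 39, 40] (size 5, max 40) hi=[41, 45, 46, 47, 48] (size 5, min 41) -> median=40.5

Answer: 40.5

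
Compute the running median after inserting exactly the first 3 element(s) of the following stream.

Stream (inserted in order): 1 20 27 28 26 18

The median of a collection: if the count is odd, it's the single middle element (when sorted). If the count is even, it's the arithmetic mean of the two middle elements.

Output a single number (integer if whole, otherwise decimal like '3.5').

Step 1: insert 1 -> lo=[1] (size 1, max 1) hi=[] (size 0) -> median=1
Step 2: insert 20 -> lo=[1] (size 1, max 1) hi=[20] (size 1, min 20) -> median=10.5
Step 3: insert 27 -> lo=[1, 20] (size 2, max 20) hi=[27] (size 1, min 27) -> median=20

Answer: 20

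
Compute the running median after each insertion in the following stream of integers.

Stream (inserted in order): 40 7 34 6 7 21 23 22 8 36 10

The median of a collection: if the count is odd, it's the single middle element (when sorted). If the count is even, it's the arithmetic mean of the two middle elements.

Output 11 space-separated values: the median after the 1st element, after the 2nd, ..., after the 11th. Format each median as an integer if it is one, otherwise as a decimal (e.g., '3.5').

Answer: 40 23.5 34 20.5 7 14 21 21.5 21 21.5 21

Derivation:
Step 1: insert 40 -> lo=[40] (size 1, max 40) hi=[] (size 0) -> median=40
Step 2: insert 7 -> lo=[7] (size 1, max 7) hi=[40] (size 1, min 40) -> median=23.5
Step 3: insert 34 -> lo=[7, 34] (size 2, max 34) hi=[40] (size 1, min 40) -> median=34
Step 4: insert 6 -> lo=[6, 7] (size 2, max 7) hi=[34, 40] (size 2, min 34) -> median=20.5
Step 5: insert 7 -> lo=[6, 7, 7] (size 3, max 7) hi=[34, 40] (size 2, min 34) -> median=7
Step 6: insert 21 -> lo=[6, 7, 7] (size 3, max 7) hi=[21, 34, 40] (size 3, min 21) -> median=14
Step 7: insert 23 -> lo=[6, 7, 7, 21] (size 4, max 21) hi=[23, 34, 40] (size 3, min 23) -> median=21
Step 8: insert 22 -> lo=[6, 7, 7, 21] (size 4, max 21) hi=[22, 23, 34, 40] (size 4, min 22) -> median=21.5
Step 9: insert 8 -> lo=[6, 7, 7, 8, 21] (size 5, max 21) hi=[22, 23, 34, 40] (size 4, min 22) -> median=21
Step 10: insert 36 -> lo=[6, 7, 7, 8, 21] (size 5, max 21) hi=[22, 23, 34, 36, 40] (size 5, min 22) -> median=21.5
Step 11: insert 10 -> lo=[6, 7, 7, 8, 10, 21] (size 6, max 21) hi=[22, 23, 34, 36, 40] (size 5, min 22) -> median=21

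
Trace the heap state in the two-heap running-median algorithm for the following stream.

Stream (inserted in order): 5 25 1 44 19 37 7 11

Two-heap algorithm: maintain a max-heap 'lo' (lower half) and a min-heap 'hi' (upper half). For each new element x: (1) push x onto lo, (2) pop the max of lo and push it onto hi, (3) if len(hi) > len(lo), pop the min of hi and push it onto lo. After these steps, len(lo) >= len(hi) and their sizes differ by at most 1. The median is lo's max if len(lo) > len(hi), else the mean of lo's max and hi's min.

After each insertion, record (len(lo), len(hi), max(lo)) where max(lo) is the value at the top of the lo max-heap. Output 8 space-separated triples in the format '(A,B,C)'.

Step 1: insert 5 -> lo=[5] hi=[] -> (len(lo)=1, len(hi)=0, max(lo)=5)
Step 2: insert 25 -> lo=[5] hi=[25] -> (len(lo)=1, len(hi)=1, max(lo)=5)
Step 3: insert 1 -> lo=[1, 5] hi=[25] -> (len(lo)=2, len(hi)=1, max(lo)=5)
Step 4: insert 44 -> lo=[1, 5] hi=[25, 44] -> (len(lo)=2, len(hi)=2, max(lo)=5)
Step 5: insert 19 -> lo=[1, 5, 19] hi=[25, 44] -> (len(lo)=3, len(hi)=2, max(lo)=19)
Step 6: insert 37 -> lo=[1, 5, 19] hi=[25, 37, 44] -> (len(lo)=3, len(hi)=3, max(lo)=19)
Step 7: insert 7 -> lo=[1, 5, 7, 19] hi=[25, 37, 44] -> (len(lo)=4, len(hi)=3, max(lo)=19)
Step 8: insert 11 -> lo=[1, 5, 7, 11] hi=[19, 25, 37, 44] -> (len(lo)=4, len(hi)=4, max(lo)=11)

Answer: (1,0,5) (1,1,5) (2,1,5) (2,2,5) (3,2,19) (3,3,19) (4,3,19) (4,4,11)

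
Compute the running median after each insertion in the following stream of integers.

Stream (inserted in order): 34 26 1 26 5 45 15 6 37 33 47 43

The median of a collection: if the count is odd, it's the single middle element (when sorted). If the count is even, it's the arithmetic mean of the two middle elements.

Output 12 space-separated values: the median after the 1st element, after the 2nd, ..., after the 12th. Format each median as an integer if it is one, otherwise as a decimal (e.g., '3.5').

Step 1: insert 34 -> lo=[34] (size 1, max 34) hi=[] (size 0) -> median=34
Step 2: insert 26 -> lo=[26] (size 1, max 26) hi=[34] (size 1, min 34) -> median=30
Step 3: insert 1 -> lo=[1, 26] (size 2, max 26) hi=[34] (size 1, min 34) -> median=26
Step 4: insert 26 -> lo=[1, 26] (size 2, max 26) hi=[26, 34] (size 2, min 26) -> median=26
Step 5: insert 5 -> lo=[1, 5, 26] (size 3, max 26) hi=[26, 34] (size 2, min 26) -> median=26
Step 6: insert 45 -> lo=[1, 5, 26] (size 3, max 26) hi=[26, 34, 45] (size 3, min 26) -> median=26
Step 7: insert 15 -> lo=[1, 5, 15, 26] (size 4, max 26) hi=[26, 34, 45] (size 3, min 26) -> median=26
Step 8: insert 6 -> lo=[1, 5, 6, 15] (size 4, max 15) hi=[26, 26, 34, 45] (size 4, min 26) -> median=20.5
Step 9: insert 37 -> lo=[1, 5, 6, 15, 26] (size 5, max 26) hi=[26, 34, 37, 45] (size 4, min 26) -> median=26
Step 10: insert 33 -> lo=[1, 5, 6, 15, 26] (size 5, max 26) hi=[26, 33, 34, 37, 45] (size 5, min 26) -> median=26
Step 11: insert 47 -> lo=[1, 5, 6, 15, 26, 26] (size 6, max 26) hi=[33, 34, 37, 45, 47] (size 5, min 33) -> median=26
Step 12: insert 43 -> lo=[1, 5, 6, 15, 26, 26] (size 6, max 26) hi=[33, 34, 37, 43, 45, 47] (size 6, min 33) -> median=29.5

Answer: 34 30 26 26 26 26 26 20.5 26 26 26 29.5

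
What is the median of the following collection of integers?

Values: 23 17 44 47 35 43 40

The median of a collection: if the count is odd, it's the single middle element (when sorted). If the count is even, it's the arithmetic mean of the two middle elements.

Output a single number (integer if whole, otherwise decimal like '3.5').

Answer: 40

Derivation:
Step 1: insert 23 -> lo=[23] (size 1, max 23) hi=[] (size 0) -> median=23
Step 2: insert 17 -> lo=[17] (size 1, max 17) hi=[23] (size 1, min 23) -> median=20
Step 3: insert 44 -> lo=[17, 23] (size 2, max 23) hi=[44] (size 1, min 44) -> median=23
Step 4: insert 47 -> lo=[17, 23] (size 2, max 23) hi=[44, 47] (size 2, min 44) -> median=33.5
Step 5: insert 35 -> lo=[17, 23, 35] (size 3, max 35) hi=[44, 47] (size 2, min 44) -> median=35
Step 6: insert 43 -> lo=[17, 23, 35] (size 3, max 35) hi=[43, 44, 47] (size 3, min 43) -> median=39
Step 7: insert 40 -> lo=[17, 23, 35, 40] (size 4, max 40) hi=[43, 44, 47] (size 3, min 43) -> median=40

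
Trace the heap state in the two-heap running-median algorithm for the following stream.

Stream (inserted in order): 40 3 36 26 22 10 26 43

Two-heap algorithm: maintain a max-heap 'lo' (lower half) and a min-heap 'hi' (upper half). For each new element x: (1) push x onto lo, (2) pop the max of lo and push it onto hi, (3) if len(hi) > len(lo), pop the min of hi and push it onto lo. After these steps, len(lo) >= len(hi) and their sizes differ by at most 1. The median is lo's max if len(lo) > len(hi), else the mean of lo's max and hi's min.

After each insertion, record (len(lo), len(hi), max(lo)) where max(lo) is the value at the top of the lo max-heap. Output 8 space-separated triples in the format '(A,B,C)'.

Answer: (1,0,40) (1,1,3) (2,1,36) (2,2,26) (3,2,26) (3,3,22) (4,3,26) (4,4,26)

Derivation:
Step 1: insert 40 -> lo=[40] hi=[] -> (len(lo)=1, len(hi)=0, max(lo)=40)
Step 2: insert 3 -> lo=[3] hi=[40] -> (len(lo)=1, len(hi)=1, max(lo)=3)
Step 3: insert 36 -> lo=[3, 36] hi=[40] -> (len(lo)=2, len(hi)=1, max(lo)=36)
Step 4: insert 26 -> lo=[3, 26] hi=[36, 40] -> (len(lo)=2, len(hi)=2, max(lo)=26)
Step 5: insert 22 -> lo=[3, 22, 26] hi=[36, 40] -> (len(lo)=3, len(hi)=2, max(lo)=26)
Step 6: insert 10 -> lo=[3, 10, 22] hi=[26, 36, 40] -> (len(lo)=3, len(hi)=3, max(lo)=22)
Step 7: insert 26 -> lo=[3, 10, 22, 26] hi=[26, 36, 40] -> (len(lo)=4, len(hi)=3, max(lo)=26)
Step 8: insert 43 -> lo=[3, 10, 22, 26] hi=[26, 36, 40, 43] -> (len(lo)=4, len(hi)=4, max(lo)=26)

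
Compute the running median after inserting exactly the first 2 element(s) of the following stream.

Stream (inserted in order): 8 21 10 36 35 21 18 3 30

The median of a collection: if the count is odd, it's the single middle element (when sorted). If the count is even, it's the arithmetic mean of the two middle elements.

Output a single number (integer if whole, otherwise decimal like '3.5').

Step 1: insert 8 -> lo=[8] (size 1, max 8) hi=[] (size 0) -> median=8
Step 2: insert 21 -> lo=[8] (size 1, max 8) hi=[21] (size 1, min 21) -> median=14.5

Answer: 14.5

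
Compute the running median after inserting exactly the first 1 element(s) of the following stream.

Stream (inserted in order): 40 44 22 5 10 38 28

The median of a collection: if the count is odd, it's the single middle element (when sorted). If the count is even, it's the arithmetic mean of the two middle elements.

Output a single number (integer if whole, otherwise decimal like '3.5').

Step 1: insert 40 -> lo=[40] (size 1, max 40) hi=[] (size 0) -> median=40

Answer: 40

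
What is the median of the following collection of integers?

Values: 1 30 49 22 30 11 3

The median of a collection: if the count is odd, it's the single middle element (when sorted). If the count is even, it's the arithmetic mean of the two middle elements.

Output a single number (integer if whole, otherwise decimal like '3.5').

Step 1: insert 1 -> lo=[1] (size 1, max 1) hi=[] (size 0) -> median=1
Step 2: insert 30 -> lo=[1] (size 1, max 1) hi=[30] (size 1, min 30) -> median=15.5
Step 3: insert 49 -> lo=[1, 30] (size 2, max 30) hi=[49] (size 1, min 49) -> median=30
Step 4: insert 22 -> lo=[1, 22] (size 2, max 22) hi=[30, 49] (size 2, min 30) -> median=26
Step 5: insert 30 -> lo=[1, 22, 30] (size 3, max 30) hi=[30, 49] (size 2, min 30) -> median=30
Step 6: insert 11 -> lo=[1, 11, 22] (size 3, max 22) hi=[30, 30, 49] (size 3, min 30) -> median=26
Step 7: insert 3 -> lo=[1, 3, 11, 22] (size 4, max 22) hi=[30, 30, 49] (size 3, min 30) -> median=22

Answer: 22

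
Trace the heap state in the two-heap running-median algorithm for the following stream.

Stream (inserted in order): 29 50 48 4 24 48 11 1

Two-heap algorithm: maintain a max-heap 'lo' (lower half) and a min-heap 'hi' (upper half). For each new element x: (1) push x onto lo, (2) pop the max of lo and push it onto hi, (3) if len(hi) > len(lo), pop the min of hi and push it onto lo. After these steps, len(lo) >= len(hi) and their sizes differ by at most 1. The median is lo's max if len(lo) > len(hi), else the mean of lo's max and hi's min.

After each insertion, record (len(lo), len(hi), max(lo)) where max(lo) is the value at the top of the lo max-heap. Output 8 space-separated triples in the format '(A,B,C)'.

Step 1: insert 29 -> lo=[29] hi=[] -> (len(lo)=1, len(hi)=0, max(lo)=29)
Step 2: insert 50 -> lo=[29] hi=[50] -> (len(lo)=1, len(hi)=1, max(lo)=29)
Step 3: insert 48 -> lo=[29, 48] hi=[50] -> (len(lo)=2, len(hi)=1, max(lo)=48)
Step 4: insert 4 -> lo=[4, 29] hi=[48, 50] -> (len(lo)=2, len(hi)=2, max(lo)=29)
Step 5: insert 24 -> lo=[4, 24, 29] hi=[48, 50] -> (len(lo)=3, len(hi)=2, max(lo)=29)
Step 6: insert 48 -> lo=[4, 24, 29] hi=[48, 48, 50] -> (len(lo)=3, len(hi)=3, max(lo)=29)
Step 7: insert 11 -> lo=[4, 11, 24, 29] hi=[48, 48, 50] -> (len(lo)=4, len(hi)=3, max(lo)=29)
Step 8: insert 1 -> lo=[1, 4, 11, 24] hi=[29, 48, 48, 50] -> (len(lo)=4, len(hi)=4, max(lo)=24)

Answer: (1,0,29) (1,1,29) (2,1,48) (2,2,29) (3,2,29) (3,3,29) (4,3,29) (4,4,24)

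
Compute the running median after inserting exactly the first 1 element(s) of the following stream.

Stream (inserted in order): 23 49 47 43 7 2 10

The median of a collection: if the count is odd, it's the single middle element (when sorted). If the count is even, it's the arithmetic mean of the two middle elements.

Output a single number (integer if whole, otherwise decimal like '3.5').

Step 1: insert 23 -> lo=[23] (size 1, max 23) hi=[] (size 0) -> median=23

Answer: 23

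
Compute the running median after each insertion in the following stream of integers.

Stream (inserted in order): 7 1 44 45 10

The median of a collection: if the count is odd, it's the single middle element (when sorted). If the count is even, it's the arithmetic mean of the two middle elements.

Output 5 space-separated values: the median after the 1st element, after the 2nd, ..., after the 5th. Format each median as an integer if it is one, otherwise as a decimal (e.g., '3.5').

Step 1: insert 7 -> lo=[7] (size 1, max 7) hi=[] (size 0) -> median=7
Step 2: insert 1 -> lo=[1] (size 1, max 1) hi=[7] (size 1, min 7) -> median=4
Step 3: insert 44 -> lo=[1, 7] (size 2, max 7) hi=[44] (size 1, min 44) -> median=7
Step 4: insert 45 -> lo=[1, 7] (size 2, max 7) hi=[44, 45] (size 2, min 44) -> median=25.5
Step 5: insert 10 -> lo=[1, 7, 10] (size 3, max 10) hi=[44, 45] (size 2, min 44) -> median=10

Answer: 7 4 7 25.5 10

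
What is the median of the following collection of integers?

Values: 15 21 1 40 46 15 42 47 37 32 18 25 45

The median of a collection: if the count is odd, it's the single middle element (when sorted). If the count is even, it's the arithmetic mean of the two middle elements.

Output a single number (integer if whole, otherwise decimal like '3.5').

Step 1: insert 15 -> lo=[15] (size 1, max 15) hi=[] (size 0) -> median=15
Step 2: insert 21 -> lo=[15] (size 1, max 15) hi=[21] (size 1, min 21) -> median=18
Step 3: insert 1 -> lo=[1, 15] (size 2, max 15) hi=[21] (size 1, min 21) -> median=15
Step 4: insert 40 -> lo=[1, 15] (size 2, max 15) hi=[21, 40] (size 2, min 21) -> median=18
Step 5: insert 46 -> lo=[1, 15, 21] (size 3, max 21) hi=[40, 46] (size 2, min 40) -> median=21
Step 6: insert 15 -> lo=[1, 15, 15] (size 3, max 15) hi=[21, 40, 46] (size 3, min 21) -> median=18
Step 7: insert 42 -> lo=[1, 15, 15, 21] (size 4, max 21) hi=[40, 42, 46] (size 3, min 40) -> median=21
Step 8: insert 47 -> lo=[1, 15, 15, 21] (size 4, max 21) hi=[40, 42, 46, 47] (size 4, min 40) -> median=30.5
Step 9: insert 37 -> lo=[1, 15, 15, 21, 37] (size 5, max 37) hi=[40, 42, 46, 47] (size 4, min 40) -> median=37
Step 10: insert 32 -> lo=[1, 15, 15, 21, 32] (size 5, max 32) hi=[37, 40, 42, 46, 47] (size 5, min 37) -> median=34.5
Step 11: insert 18 -> lo=[1, 15, 15, 18, 21, 32] (size 6, max 32) hi=[37, 40, 42, 46, 47] (size 5, min 37) -> median=32
Step 12: insert 25 -> lo=[1, 15, 15, 18, 21, 25] (size 6, max 25) hi=[32, 37, 40, 42, 46, 47] (size 6, min 32) -> median=28.5
Step 13: insert 45 -> lo=[1, 15, 15, 18, 21, 25, 32] (size 7, max 32) hi=[37, 40, 42, 45, 46, 47] (size 6, min 37) -> median=32

Answer: 32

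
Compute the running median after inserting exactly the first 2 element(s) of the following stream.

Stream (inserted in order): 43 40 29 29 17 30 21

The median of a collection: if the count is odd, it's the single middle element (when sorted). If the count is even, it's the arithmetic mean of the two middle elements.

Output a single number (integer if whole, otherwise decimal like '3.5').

Step 1: insert 43 -> lo=[43] (size 1, max 43) hi=[] (size 0) -> median=43
Step 2: insert 40 -> lo=[40] (size 1, max 40) hi=[43] (size 1, min 43) -> median=41.5

Answer: 41.5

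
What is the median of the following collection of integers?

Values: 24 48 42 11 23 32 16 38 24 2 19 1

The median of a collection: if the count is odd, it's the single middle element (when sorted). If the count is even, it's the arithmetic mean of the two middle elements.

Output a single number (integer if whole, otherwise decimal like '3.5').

Step 1: insert 24 -> lo=[24] (size 1, max 24) hi=[] (size 0) -> median=24
Step 2: insert 48 -> lo=[24] (size 1, max 24) hi=[48] (size 1, min 48) -> median=36
Step 3: insert 42 -> lo=[24, 42] (size 2, max 42) hi=[48] (size 1, min 48) -> median=42
Step 4: insert 11 -> lo=[11, 24] (size 2, max 24) hi=[42, 48] (size 2, min 42) -> median=33
Step 5: insert 23 -> lo=[11, 23, 24] (size 3, max 24) hi=[42, 48] (size 2, min 42) -> median=24
Step 6: insert 32 -> lo=[11, 23, 24] (size 3, max 24) hi=[32, 42, 48] (size 3, min 32) -> median=28
Step 7: insert 16 -> lo=[11, 16, 23, 24] (size 4, max 24) hi=[32, 42, 48] (size 3, min 32) -> median=24
Step 8: insert 38 -> lo=[11, 16, 23, 24] (size 4, max 24) hi=[32, 38, 42, 48] (size 4, min 32) -> median=28
Step 9: insert 24 -> lo=[11, 16, 23, 24, 24] (size 5, max 24) hi=[32, 38, 42, 48] (size 4, min 32) -> median=24
Step 10: insert 2 -> lo=[2, 11, 16, 23, 24] (size 5, max 24) hi=[24, 32, 38, 42, 48] (size 5, min 24) -> median=24
Step 11: insert 19 -> lo=[2, 11, 16, 19, 23, 24] (size 6, max 24) hi=[24, 32, 38, 42, 48] (size 5, min 24) -> median=24
Step 12: insert 1 -> lo=[1, 2, 11, 16, 19, 23] (size 6, max 23) hi=[24, 24, 32, 38, 42, 48] (size 6, min 24) -> median=23.5

Answer: 23.5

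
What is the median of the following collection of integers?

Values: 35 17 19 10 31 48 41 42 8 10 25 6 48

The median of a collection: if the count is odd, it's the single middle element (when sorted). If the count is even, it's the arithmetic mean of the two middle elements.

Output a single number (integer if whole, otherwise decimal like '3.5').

Answer: 25

Derivation:
Step 1: insert 35 -> lo=[35] (size 1, max 35) hi=[] (size 0) -> median=35
Step 2: insert 17 -> lo=[17] (size 1, max 17) hi=[35] (size 1, min 35) -> median=26
Step 3: insert 19 -> lo=[17, 19] (size 2, max 19) hi=[35] (size 1, min 35) -> median=19
Step 4: insert 10 -> lo=[10, 17] (size 2, max 17) hi=[19, 35] (size 2, min 19) -> median=18
Step 5: insert 31 -> lo=[10, 17, 19] (size 3, max 19) hi=[31, 35] (size 2, min 31) -> median=19
Step 6: insert 48 -> lo=[10, 17, 19] (size 3, max 19) hi=[31, 35, 48] (size 3, min 31) -> median=25
Step 7: insert 41 -> lo=[10, 17, 19, 31] (size 4, max 31) hi=[35, 41, 48] (size 3, min 35) -> median=31
Step 8: insert 42 -> lo=[10, 17, 19, 31] (size 4, max 31) hi=[35, 41, 42, 48] (size 4, min 35) -> median=33
Step 9: insert 8 -> lo=[8, 10, 17, 19, 31] (size 5, max 31) hi=[35, 41, 42, 48] (size 4, min 35) -> median=31
Step 10: insert 10 -> lo=[8, 10, 10, 17, 19] (size 5, max 19) hi=[31, 35, 41, 42, 48] (size 5, min 31) -> median=25
Step 11: insert 25 -> lo=[8, 10, 10, 17, 19, 25] (size 6, max 25) hi=[31, 35, 41, 42, 48] (size 5, min 31) -> median=25
Step 12: insert 6 -> lo=[6, 8, 10, 10, 17, 19] (size 6, max 19) hi=[25, 31, 35, 41, 42, 48] (size 6, min 25) -> median=22
Step 13: insert 48 -> lo=[6, 8, 10, 10, 17, 19, 25] (size 7, max 25) hi=[31, 35, 41, 42, 48, 48] (size 6, min 31) -> median=25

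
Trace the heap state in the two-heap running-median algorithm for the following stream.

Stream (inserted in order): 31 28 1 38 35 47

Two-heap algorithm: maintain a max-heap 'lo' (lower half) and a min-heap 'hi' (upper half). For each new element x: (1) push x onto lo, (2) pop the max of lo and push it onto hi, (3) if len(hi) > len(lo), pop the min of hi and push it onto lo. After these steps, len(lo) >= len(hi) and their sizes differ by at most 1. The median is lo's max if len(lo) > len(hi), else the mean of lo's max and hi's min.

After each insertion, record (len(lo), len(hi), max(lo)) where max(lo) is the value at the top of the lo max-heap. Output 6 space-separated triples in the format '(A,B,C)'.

Answer: (1,0,31) (1,1,28) (2,1,28) (2,2,28) (3,2,31) (3,3,31)

Derivation:
Step 1: insert 31 -> lo=[31] hi=[] -> (len(lo)=1, len(hi)=0, max(lo)=31)
Step 2: insert 28 -> lo=[28] hi=[31] -> (len(lo)=1, len(hi)=1, max(lo)=28)
Step 3: insert 1 -> lo=[1, 28] hi=[31] -> (len(lo)=2, len(hi)=1, max(lo)=28)
Step 4: insert 38 -> lo=[1, 28] hi=[31, 38] -> (len(lo)=2, len(hi)=2, max(lo)=28)
Step 5: insert 35 -> lo=[1, 28, 31] hi=[35, 38] -> (len(lo)=3, len(hi)=2, max(lo)=31)
Step 6: insert 47 -> lo=[1, 28, 31] hi=[35, 38, 47] -> (len(lo)=3, len(hi)=3, max(lo)=31)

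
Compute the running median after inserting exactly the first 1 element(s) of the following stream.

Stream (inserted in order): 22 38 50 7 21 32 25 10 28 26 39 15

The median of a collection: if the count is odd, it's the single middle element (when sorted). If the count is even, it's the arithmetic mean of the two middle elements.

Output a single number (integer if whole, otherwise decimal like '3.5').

Step 1: insert 22 -> lo=[22] (size 1, max 22) hi=[] (size 0) -> median=22

Answer: 22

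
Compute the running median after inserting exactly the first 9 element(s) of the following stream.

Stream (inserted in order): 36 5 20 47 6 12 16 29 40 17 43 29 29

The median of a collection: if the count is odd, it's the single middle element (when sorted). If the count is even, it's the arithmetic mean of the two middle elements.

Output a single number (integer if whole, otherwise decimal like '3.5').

Answer: 20

Derivation:
Step 1: insert 36 -> lo=[36] (size 1, max 36) hi=[] (size 0) -> median=36
Step 2: insert 5 -> lo=[5] (size 1, max 5) hi=[36] (size 1, min 36) -> median=20.5
Step 3: insert 20 -> lo=[5, 20] (size 2, max 20) hi=[36] (size 1, min 36) -> median=20
Step 4: insert 47 -> lo=[5, 20] (size 2, max 20) hi=[36, 47] (size 2, min 36) -> median=28
Step 5: insert 6 -> lo=[5, 6, 20] (size 3, max 20) hi=[36, 47] (size 2, min 36) -> median=20
Step 6: insert 12 -> lo=[5, 6, 12] (size 3, max 12) hi=[20, 36, 47] (size 3, min 20) -> median=16
Step 7: insert 16 -> lo=[5, 6, 12, 16] (size 4, max 16) hi=[20, 36, 47] (size 3, min 20) -> median=16
Step 8: insert 29 -> lo=[5, 6, 12, 16] (size 4, max 16) hi=[20, 29, 36, 47] (size 4, min 20) -> median=18
Step 9: insert 40 -> lo=[5, 6, 12, 16, 20] (size 5, max 20) hi=[29, 36, 40, 47] (size 4, min 29) -> median=20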